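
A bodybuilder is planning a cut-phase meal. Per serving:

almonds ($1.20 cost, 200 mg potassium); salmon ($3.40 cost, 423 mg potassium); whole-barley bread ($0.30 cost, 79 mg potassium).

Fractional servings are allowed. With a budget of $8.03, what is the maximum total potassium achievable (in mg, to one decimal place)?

Potassium per dollar: whole-barley bread 263.3, almonds 166.7, salmon 124.4.
With no serving limits, spend the whole cost allowance on whole-barley bread: $8.03 / $0.30 × 79 mg = 2114.6 mg.

2114.6 mg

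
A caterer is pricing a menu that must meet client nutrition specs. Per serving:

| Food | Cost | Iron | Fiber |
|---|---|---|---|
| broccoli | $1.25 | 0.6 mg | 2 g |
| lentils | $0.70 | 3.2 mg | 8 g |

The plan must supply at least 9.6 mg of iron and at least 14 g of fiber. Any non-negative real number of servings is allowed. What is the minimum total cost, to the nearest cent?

broccoli only: max(9.6/0.6, 14/2) = 16 servings → $20.00.
lentils only: max(9.6/3.2, 14/8) = 3 servings → $2.10.
broccoli + lentils: the both-tight solution has a negative serving — not a feasible corner.
Cheapest feasible corner: $2.10.

$2.10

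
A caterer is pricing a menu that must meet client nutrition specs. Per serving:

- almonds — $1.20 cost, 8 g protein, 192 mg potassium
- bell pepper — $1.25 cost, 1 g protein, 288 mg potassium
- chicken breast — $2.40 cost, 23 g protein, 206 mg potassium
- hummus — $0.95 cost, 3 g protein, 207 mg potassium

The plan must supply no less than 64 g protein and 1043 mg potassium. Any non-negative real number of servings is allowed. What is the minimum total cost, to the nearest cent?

$8.10

A basic optimal solution has at most two foods positive. Try each food alone and each pair with both targets met exactly.
almonds only: max(64/8, 1043/192) = 8 servings → $9.60.
bell pepper only: max(64/1, 1043/288) = 64 servings → $80.00.
chicken breast only: max(64/23, 1043/206) = 5.063 servings → $12.15.
hummus only: max(64/3, 1043/207) = 21.33 servings → $20.27.
almonds + bell pepper: intersection lies outside the first quadrant.
almonds + chicken breast with both tight: 3.904 servings and 1.425 servings → $8.10.
almonds + hummus: intersection lies outside the first quadrant.
bell pepper + chicken breast with both tight: 1.684 servings and 2.709 servings → $8.61.
bell pepper + hummus: the both-tight solution has a negative serving — not a feasible corner.
chicken breast + hummus with both tight: 2.442 servings and 2.608 servings → $8.34.
Cheapest feasible corner: $8.10.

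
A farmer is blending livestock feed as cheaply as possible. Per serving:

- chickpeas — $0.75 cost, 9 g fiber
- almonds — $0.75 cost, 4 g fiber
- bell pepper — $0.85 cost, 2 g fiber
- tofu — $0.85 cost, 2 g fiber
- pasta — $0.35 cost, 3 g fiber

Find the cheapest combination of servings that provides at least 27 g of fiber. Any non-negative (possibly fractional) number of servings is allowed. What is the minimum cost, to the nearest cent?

Cost per g of fiber: chickpeas $0.0833, pasta $0.1167, almonds $0.1875, bell pepper $0.4250, tofu $0.4250.
With no serving limits, use only chickpeas: 27 g / 9 g = 3 servings × $0.75 = $2.25.

$2.25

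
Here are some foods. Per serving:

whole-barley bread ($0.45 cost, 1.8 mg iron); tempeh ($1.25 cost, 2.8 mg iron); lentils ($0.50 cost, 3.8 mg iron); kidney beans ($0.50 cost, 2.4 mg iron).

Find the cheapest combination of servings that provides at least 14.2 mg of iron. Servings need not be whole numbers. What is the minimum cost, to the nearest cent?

$1.87

Cost per mg of iron: lentils $0.1316, kidney beans $0.2083, whole-barley bread $0.2500, tempeh $0.4464.
With no serving limits, use only lentils: 14.2 mg / 3.8 mg = 3.737 servings × $0.50 = $1.87.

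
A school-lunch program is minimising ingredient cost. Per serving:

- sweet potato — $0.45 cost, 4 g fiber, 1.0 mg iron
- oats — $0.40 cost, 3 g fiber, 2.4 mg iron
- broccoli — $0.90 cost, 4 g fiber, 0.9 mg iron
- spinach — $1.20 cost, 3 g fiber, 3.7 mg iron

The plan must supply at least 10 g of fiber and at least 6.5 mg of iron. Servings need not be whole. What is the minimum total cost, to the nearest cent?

With two linear requirements the optimum uses one or two foods; enumerate the corners.
sweet potato only: max(10/4, 6.5/1.0) = 6.5 servings → $2.92.
oats only: max(10/3, 6.5/2.4) = 3.333 servings → $1.33.
broccoli only: max(10/4, 6.5/0.9) = 7.222 servings → $6.50.
spinach only: max(10/3, 6.5/3.7) = 3.333 servings → $4.00.
sweet potato + oats with both tight: 0.6818 servings and 2.424 servings → $1.28.
sweet potato + broccoli with both targets exact would need a negative amount; discard.
sweet potato + spinach with both tight: 1.483 servings and 1.356 servings → $2.29.
oats + broccoli with both tight: 2.464 servings and 0.6522 servings → $1.57.
oats + spinach with both targets exact would need a negative amount; discard.
broccoli + spinach with both tight: 1.446 servings and 1.405 servings → $2.99.
Cheapest feasible corner: $1.28.

$1.28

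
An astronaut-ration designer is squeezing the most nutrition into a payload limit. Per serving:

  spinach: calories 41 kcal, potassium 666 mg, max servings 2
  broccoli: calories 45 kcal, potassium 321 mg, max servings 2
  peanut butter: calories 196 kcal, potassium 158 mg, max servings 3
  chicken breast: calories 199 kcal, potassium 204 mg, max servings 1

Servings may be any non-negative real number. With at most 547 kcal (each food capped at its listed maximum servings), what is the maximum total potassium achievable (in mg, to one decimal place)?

2319.9 mg

Potassium per kcal: spinach 16.24, broccoli 7.133, chicken breast 1.025, peanut butter 0.8061.
Take 2 servings of spinach: uses 82 kcal, +1332.0 mg potassium (running total 1332.0 mg).
Take 2 servings of broccoli: uses 90 kcal, +642.0 mg potassium (running total 1974.0 mg).
Take 1 serving of chicken breast: uses 199 kcal, +204.0 mg potassium (running total 2178.0 mg).
Take 0.898 servings of peanut butter: uses 176 kcal, +141.9 mg potassium (running total 2319.9 mg).
Greedy by best ratio exhausts the calories allowance optimally: 2319.9 mg.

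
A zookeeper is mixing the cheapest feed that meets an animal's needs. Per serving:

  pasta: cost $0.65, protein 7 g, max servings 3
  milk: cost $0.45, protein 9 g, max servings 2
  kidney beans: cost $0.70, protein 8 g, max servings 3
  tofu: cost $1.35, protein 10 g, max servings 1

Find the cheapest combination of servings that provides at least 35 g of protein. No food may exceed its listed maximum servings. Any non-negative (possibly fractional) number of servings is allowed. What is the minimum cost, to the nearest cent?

Cost per g of protein: milk $0.0500, kidney beans $0.0875, pasta $0.0929, tofu $0.1350.
Take 2 servings of milk: +18.0 g protein for $0.90 (total $0.90, still need 17.0 g).
Take 2.125 servings of kidney beans: +17.0 g protein for $1.49 (total $2.39, still need 0.0 g).
Greedy by cheapest-per-g is optimal for a single linear constraint, so the minimum cost is $2.39.

$2.39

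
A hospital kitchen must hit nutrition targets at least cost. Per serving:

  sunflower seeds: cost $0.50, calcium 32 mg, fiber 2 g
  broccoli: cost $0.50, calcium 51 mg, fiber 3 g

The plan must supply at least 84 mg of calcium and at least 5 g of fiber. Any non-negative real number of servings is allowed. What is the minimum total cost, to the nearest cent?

Check every corner: each single food scaled to meet both minima, and each pair solved so both constraints bind.
sunflower seeds only: max(84/32, 5/2) = 2.625 servings → $1.31.
broccoli only: max(84/51, 5/3) = 1.667 servings → $0.83.
sunflower seeds + broccoli with both tight: 0.5 servings and 1.333 servings → $0.92.
The minimum over all feasible corners is $0.83.

$0.83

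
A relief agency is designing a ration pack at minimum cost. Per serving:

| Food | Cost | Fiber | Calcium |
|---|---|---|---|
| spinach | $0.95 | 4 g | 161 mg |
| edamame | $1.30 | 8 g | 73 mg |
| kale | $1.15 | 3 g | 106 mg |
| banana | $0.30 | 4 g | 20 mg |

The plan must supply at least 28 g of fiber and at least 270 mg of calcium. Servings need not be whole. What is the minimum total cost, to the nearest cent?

$2.70

Minimising a linear cost over {fiber ≥ 28, calcium ≥ 270, servings ≥ 0} — the optimum is at a vertex, using one or two foods.
spinach only: max(28/4, 270/161) = 7 servings → $6.65.
edamame only: max(28/8, 270/73) = 3.699 servings → $4.81.
kale only: max(28/3, 270/106) = 9.333 servings → $10.73.
banana only: max(28/4, 270/20) = 13.5 servings → $4.05.
spinach + edamame with both tight: 0.1165 servings and 3.442 servings → $4.58.
spinach + kale: intersection lies outside the first quadrant.
spinach + banana with both tight: 0.922 servings and 6.078 servings → $2.70.
edamame + kale with both tight: 3.431 servings and 0.1844 servings → $4.67.
edamame + banana with both targets exact would need a negative amount; discard.
kale + banana with both tight: 1.429 servings and 5.929 servings → $3.42.
Cheapest feasible corner: $2.70.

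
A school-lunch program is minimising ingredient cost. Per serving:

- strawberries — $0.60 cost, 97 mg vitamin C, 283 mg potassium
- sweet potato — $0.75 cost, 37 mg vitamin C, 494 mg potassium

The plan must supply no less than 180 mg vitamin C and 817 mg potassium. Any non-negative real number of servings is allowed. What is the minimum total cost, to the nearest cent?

$1.51

The cheapest plan sits at a corner of the feasible region — with two constraints it uses at most two foods.
strawberries only: max(180/97, 817/283) = 2.887 servings → $1.73.
sweet potato only: max(180/37, 817/494) = 4.865 servings → $3.65.
strawberries + sweet potato with both tight: 1.567 servings and 0.756 servings → $1.51.
So the least-cost plan costs $1.51.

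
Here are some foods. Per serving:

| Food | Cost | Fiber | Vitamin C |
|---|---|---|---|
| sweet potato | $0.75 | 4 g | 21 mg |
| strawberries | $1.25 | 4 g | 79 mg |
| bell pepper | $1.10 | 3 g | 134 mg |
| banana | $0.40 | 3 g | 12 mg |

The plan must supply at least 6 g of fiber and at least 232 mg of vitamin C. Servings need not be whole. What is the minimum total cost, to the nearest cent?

$1.99

The cheapest plan sits at a corner of the feasible region — with two constraints it uses at most two foods.
sweet potato only: max(6/4, 232/21) = 11.05 servings → $8.29.
strawberries only: max(6/4, 232/79) = 2.937 servings → $3.67.
bell pepper only: max(6/3, 232/134) = 2 servings → $2.20.
banana only: max(6/3, 232/12) = 19.33 servings → $7.73.
sweet potato + strawberries: the both-tight solution has a negative serving — not a feasible corner.
sweet potato + bell pepper with both tight: 0.2283 servings and 1.696 servings → $2.04.
sweet potato + banana with both targets exact would need a negative amount; discard.
strawberries + bell pepper with both tight: 0.3612 servings and 1.518 servings → $2.12.
strawberries + banana: intersection lies outside the first quadrant.
bell pepper + banana with both tight: 1.705 servings and 0.2951 servings → $1.99.
The minimum over all feasible corners is $1.99.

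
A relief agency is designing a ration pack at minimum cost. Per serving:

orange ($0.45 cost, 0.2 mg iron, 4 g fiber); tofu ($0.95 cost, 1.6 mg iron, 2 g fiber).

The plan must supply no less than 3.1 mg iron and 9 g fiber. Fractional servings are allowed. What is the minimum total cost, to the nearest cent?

Minimising a linear cost over {iron ≥ 3.1, fiber ≥ 9, servings ≥ 0} — the optimum is at a vertex, using one or two foods.
orange only: max(3.1/0.2, 9/4) = 15.5 servings → $6.97.
tofu only: max(3.1/1.6, 9/2) = 4.5 servings → $4.28.
orange + tofu with both tight: 1.367 servings and 1.767 servings → $2.29.
The minimum over all feasible corners is $2.29.

$2.29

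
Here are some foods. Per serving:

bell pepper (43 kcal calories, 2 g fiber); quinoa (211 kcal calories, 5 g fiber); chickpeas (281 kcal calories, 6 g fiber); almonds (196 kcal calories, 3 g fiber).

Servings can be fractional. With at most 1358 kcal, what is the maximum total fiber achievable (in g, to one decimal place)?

Fiber per kcal: bell pepper 0.04651, quinoa 0.0237, chickpeas 0.02135, almonds 0.01531.
With no serving limits, spend the whole calories allowance on bell pepper: 1358 kcal / 43 kcal × 2 g = 63.2 g.

63.2 g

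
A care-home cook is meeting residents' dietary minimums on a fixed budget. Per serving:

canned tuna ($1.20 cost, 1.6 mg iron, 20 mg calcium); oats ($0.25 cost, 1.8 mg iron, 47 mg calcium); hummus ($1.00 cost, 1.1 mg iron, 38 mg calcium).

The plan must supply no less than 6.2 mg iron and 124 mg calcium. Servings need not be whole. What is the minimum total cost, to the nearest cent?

$0.86

For a min-cost LP with two ≥-constraints, a basic feasible solution has at most two positive variables.
canned tuna only: max(6.2/1.6, 124/20) = 6.2 servings → $7.44.
oats only: max(6.2/1.8, 124/47) = 3.444 servings → $0.86.
hummus only: max(6.2/1.1, 124/38) = 5.636 servings → $5.64.
canned tuna + oats with both tight: 1.74 servings and 1.898 servings → $2.56.
canned tuna + hummus with both tight: 2.557 servings and 1.918 servings → $4.99.
oats + hummus: the both-tight solution has a negative serving — not a feasible corner.
The minimum over all feasible corners is $0.86.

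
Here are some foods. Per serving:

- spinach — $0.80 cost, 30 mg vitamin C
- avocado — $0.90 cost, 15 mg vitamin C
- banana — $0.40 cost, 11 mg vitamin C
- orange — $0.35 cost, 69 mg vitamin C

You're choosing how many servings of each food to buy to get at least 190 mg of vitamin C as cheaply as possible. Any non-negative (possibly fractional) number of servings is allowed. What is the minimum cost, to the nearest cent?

Cost per mg of vitamin C: orange $0.0051, spinach $0.0267, banana $0.0364, avocado $0.0600.
With no serving limits, use only orange: 190 mg / 69 mg = 2.754 servings × $0.35 = $0.96.

$0.96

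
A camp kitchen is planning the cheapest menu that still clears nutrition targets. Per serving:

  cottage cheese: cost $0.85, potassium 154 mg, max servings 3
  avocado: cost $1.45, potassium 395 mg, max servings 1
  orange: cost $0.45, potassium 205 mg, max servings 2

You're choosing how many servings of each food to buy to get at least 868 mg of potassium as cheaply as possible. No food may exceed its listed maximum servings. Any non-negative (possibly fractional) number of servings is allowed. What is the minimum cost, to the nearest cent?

$2.70

Cost per mg of potassium: orange $0.0022, avocado $0.0037, cottage cheese $0.0055.
Take 2 servings of orange: +410.0 mg potassium for $0.90 (total $0.90, still need 458.0 mg).
Take 1 serving of avocado: +395.0 mg potassium for $1.45 (total $2.35, still need 63.0 mg).
Take 0.4091 servings of cottage cheese: +63.0 mg potassium for $0.35 (total $2.70, still need 0.0 mg).
Filling from the cheapest source first is optimal under one linear minimum: $2.70.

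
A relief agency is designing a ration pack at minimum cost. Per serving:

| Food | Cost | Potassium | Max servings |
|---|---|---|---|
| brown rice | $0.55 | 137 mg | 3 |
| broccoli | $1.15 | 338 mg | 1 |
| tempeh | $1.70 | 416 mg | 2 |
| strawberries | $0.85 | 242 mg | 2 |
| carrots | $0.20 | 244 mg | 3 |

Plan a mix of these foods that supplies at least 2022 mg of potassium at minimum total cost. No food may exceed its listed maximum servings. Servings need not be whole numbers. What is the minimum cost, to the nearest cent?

$5.33

Cost per mg of potassium: carrots $0.0008, broccoli $0.0034, strawberries $0.0035, brown rice $0.0040, tempeh $0.0041.
Take 3 servings of carrots: +732.0 mg potassium for $0.60 (total $0.60, still need 1290.0 mg).
Take 1 serving of broccoli: +338.0 mg potassium for $1.15 (total $1.75, still need 952.0 mg).
Take 2 servings of strawberries: +484.0 mg potassium for $1.70 (total $3.45, still need 468.0 mg).
Take 3 servings of brown rice: +411.0 mg potassium for $1.65 (total $5.10, still need 57.0 mg).
Take 0.137 servings of tempeh: +57.0 mg potassium for $0.23 (total $5.33, still need 0.0 mg).
Greedy by cheapest-per-mg is optimal for a single linear constraint, so the minimum cost is $5.33.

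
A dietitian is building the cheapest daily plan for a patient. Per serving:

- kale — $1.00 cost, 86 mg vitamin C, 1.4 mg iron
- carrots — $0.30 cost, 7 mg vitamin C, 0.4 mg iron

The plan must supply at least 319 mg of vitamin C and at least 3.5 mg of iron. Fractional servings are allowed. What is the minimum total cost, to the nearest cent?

$3.71

kale only: max(319/86, 3.5/1.4) = 3.709 servings → $3.71.
carrots only: max(319/7, 3.5/0.4) = 45.57 servings → $13.67.
kale + carrots: intersection lies outside the first quadrant.
The minimum over all feasible corners is $3.71.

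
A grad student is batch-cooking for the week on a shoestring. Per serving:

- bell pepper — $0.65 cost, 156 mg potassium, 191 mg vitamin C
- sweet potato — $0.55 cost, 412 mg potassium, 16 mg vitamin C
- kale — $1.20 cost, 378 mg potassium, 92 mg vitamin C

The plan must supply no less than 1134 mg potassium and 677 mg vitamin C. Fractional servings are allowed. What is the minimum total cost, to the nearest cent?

At the optimum either one food covers both requirements or two foods hit both targets exactly; no other combination can be cheaper.
bell pepper only: max(1134/156, 677/191) = 7.269 servings → $4.72.
sweet potato only: max(1134/412, 677/16) = 42.31 servings → $23.27.
kale only: max(1134/378, 677/92) = 7.359 servings → $8.83.
bell pepper + sweet potato with both tight: 3.422 servings and 1.457 servings → $3.03.
bell pepper + kale with both tight: 2.62 servings and 1.919 servings → $4.01.
sweet potato + kale: intersection lies outside the first quadrant.
So the least-cost plan costs $3.03.

$3.03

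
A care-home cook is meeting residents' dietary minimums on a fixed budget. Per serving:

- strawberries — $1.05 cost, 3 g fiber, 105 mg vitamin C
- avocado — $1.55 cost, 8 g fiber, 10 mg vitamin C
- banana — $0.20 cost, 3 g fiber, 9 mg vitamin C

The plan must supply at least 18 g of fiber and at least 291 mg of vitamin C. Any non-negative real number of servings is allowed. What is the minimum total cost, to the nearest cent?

$3.30

strawberries only: max(18/3, 291/105) = 6 servings → $6.30.
avocado only: max(18/8, 291/10) = 29.1 servings → $45.10.
banana only: max(18/3, 291/9) = 32.33 servings → $6.47.
strawberries + avocado with both tight: 2.652 servings and 1.256 servings → $4.73.
strawberries + banana with both tight: 2.469 servings and 3.531 servings → $3.30.
avocado + banana with both targets exact would need a negative amount; discard.
The minimum over all feasible corners is $3.30.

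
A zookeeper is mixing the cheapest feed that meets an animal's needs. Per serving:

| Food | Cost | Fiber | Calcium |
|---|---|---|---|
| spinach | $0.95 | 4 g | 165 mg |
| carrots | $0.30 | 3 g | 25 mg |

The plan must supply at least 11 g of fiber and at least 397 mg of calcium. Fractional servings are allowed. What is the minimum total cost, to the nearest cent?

For a min-cost LP with two ≥-constraints, a basic feasible solution has at most two positive variables.
spinach only: max(11/4, 397/165) = 2.75 servings → $2.61.
carrots only: max(11/3, 397/25) = 15.88 servings → $4.76.
spinach + carrots with both tight: 2.319 servings and 0.5747 servings → $2.38.
The minimum over all feasible corners is $2.38.

$2.38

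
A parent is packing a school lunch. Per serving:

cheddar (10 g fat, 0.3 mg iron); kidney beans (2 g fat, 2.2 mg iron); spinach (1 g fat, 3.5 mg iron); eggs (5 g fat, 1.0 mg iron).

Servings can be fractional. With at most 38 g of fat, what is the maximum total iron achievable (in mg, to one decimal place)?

Iron per g fat: spinach 3.5, kidney beans 1.1, eggs 0.2, cheddar 0.03.
With no serving limits, spend the whole fat allowance on spinach: 38 g / 1 g × 3.5 mg = 133.0 mg.

133.0 mg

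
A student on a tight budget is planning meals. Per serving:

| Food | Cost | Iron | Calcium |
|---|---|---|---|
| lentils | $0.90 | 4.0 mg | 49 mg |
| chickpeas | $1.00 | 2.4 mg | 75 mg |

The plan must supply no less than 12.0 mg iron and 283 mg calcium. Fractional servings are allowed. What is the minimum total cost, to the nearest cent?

At the optimum either one food covers both requirements or two foods hit both targets exactly; no other combination can be cheaper.
lentils only: max(12.0/4.0, 283/49) = 5.776 servings → $5.20.
chickpeas only: max(12.0/2.4, 283/75) = 5 servings → $5.00.
lentils + chickpeas with both tight: 1.211 servings and 2.982 servings → $4.07.
So the least-cost plan costs $4.07.

$4.07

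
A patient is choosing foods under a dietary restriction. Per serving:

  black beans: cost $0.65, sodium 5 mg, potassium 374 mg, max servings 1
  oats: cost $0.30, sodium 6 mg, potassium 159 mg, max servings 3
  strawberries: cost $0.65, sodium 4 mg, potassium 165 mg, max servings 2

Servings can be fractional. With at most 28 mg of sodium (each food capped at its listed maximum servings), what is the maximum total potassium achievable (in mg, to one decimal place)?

1101.5 mg

Potassium per mg sodium: black beans 74.8, strawberries 41.25, oats 26.5.
Take 1 serving of black beans: uses 5 mg sodium, +374.0 mg potassium (running total 374.0 mg).
Take 2 servings of strawberries: uses 8 mg sodium, +330.0 mg potassium (running total 704.0 mg).
Take 2.5 servings of oats: uses 15 mg sodium, +397.5 mg potassium (running total 1101.5 mg).
Greedy by best ratio exhausts the sodium allowance optimally: 1101.5 mg.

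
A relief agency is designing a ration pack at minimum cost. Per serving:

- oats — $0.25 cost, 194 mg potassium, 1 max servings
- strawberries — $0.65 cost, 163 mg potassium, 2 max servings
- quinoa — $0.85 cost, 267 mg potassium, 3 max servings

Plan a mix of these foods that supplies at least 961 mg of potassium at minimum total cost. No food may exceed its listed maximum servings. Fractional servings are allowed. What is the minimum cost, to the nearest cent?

$2.69

Cost per mg of potassium: oats $0.0013, quinoa $0.0032, strawberries $0.0040.
Take 1 serving of oats: +194.0 mg potassium for $0.25 (total $0.25, still need 767.0 mg).
Take 2.873 servings of quinoa: +767.0 mg potassium for $2.44 (total $2.69, still need 0.0 mg).
Filling from the cheapest source first is optimal under one linear minimum: $2.69.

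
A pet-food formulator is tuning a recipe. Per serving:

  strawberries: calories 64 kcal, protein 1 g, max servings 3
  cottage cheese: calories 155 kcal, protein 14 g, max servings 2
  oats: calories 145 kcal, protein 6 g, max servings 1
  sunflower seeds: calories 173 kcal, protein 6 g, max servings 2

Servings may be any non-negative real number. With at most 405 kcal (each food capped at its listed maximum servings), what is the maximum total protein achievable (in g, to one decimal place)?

31.9 g

Protein per kcal: cottage cheese 0.09032, oats 0.04138, sunflower seeds 0.03468, strawberries 0.01562.
Take 2 servings of cottage cheese: uses 310 kcal, +28.0 g protein (running total 28.0 g).
Take 0.6552 servings of oats: uses 95 kcal, +3.9 g protein (running total 31.9 g).
Greedy by best ratio exhausts the calories allowance optimally: 31.9 g.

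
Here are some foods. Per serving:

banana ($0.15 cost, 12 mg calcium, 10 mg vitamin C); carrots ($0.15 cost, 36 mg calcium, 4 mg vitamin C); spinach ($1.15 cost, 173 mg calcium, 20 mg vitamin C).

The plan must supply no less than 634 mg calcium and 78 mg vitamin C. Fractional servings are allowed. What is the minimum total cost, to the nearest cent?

$2.73

An LP optimum is at a vertex; with two nutrient constraints at most two foods are used. Check each candidate.
banana only: max(634/12, 78/10) = 52.83 servings → $7.92.
carrots only: max(634/36, 78/4) = 19.5 servings → $2.92.
spinach only: max(634/173, 78/20) = 3.9 servings → $4.49.
banana + carrots with both tight: 0.8718 servings and 17.32 servings → $2.73.
banana + spinach with both tight: 0.5463 servings and 3.627 servings → $4.25.
carrots + spinach: the both-tight solution has a negative serving — not a feasible corner.
Cheapest feasible corner: $2.73.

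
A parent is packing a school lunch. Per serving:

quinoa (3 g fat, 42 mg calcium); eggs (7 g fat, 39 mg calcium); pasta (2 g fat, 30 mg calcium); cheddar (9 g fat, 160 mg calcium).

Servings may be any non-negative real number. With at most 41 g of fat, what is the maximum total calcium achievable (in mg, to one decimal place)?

Calcium per g fat: cheddar 17.78, pasta 15, quinoa 14, eggs 5.571.
With no serving limits, spend the whole fat allowance on cheddar: 41 g / 9 g × 160 mg = 728.9 mg.

728.9 mg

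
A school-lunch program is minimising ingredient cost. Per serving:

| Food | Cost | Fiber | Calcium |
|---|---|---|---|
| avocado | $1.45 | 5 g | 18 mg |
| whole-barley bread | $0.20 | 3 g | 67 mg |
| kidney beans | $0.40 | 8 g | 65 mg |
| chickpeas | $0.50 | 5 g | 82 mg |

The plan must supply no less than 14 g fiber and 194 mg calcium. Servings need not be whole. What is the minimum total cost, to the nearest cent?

Two binding constraints pin down two serving amounts, so the optimal mix uses at most two foods. The candidates are each food alone (scaled to the tighter of fiber/calcium) and each pair with both constraints tight.
avocado only: max(14/5, 194/18) = 10.78 servings → $15.63.
whole-barley bread only: max(14/3, 194/67) = 4.667 servings → $0.93.
kidney beans only: max(14/8, 194/65) = 2.985 servings → $1.19.
chickpeas only: max(14/5, 194/82) = 2.8 servings → $1.40.
avocado + whole-barley bread with both tight: 1.267 servings and 2.555 servings → $2.35.
avocado + kidney beans with both targets exact would need a negative amount; discard.
avocado + chickpeas with both tight: 0.5563 servings and 2.244 servings → $1.93.
whole-barley bread + kidney beans with both tight: 1.883 servings and 1.044 servings → $0.79.
whole-barley bread + chickpeas with both targets exact would need a negative amount; discard.
kidney beans + chickpeas with both tight: 0.5378 servings and 1.94 servings → $1.18.
The minimum over all feasible corners is $0.79.

$0.79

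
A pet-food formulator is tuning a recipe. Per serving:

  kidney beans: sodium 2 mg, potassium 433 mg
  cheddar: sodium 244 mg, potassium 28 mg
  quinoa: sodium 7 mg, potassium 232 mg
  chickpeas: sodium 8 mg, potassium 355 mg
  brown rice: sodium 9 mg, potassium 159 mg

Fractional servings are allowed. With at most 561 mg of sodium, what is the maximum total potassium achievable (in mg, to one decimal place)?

121456.5 mg

Potassium per mg sodium: kidney beans 216.5, chickpeas 44.38, quinoa 33.14, brown rice 17.67, cheddar 0.1148.
With no serving limits, spend the whole sodium allowance on kidney beans: 561 mg / 2 mg × 433 mg = 121456.5 mg.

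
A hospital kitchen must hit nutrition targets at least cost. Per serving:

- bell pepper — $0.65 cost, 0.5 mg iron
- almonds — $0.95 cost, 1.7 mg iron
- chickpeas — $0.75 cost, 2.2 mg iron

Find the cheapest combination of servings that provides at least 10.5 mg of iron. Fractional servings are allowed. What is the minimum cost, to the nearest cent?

$3.58

Cost per mg of iron: chickpeas $0.3409, almonds $0.5588, bell pepper $1.3000.
With no serving limits, use only chickpeas: 10.5 mg / 2.2 mg = 4.773 servings × $0.75 = $3.58.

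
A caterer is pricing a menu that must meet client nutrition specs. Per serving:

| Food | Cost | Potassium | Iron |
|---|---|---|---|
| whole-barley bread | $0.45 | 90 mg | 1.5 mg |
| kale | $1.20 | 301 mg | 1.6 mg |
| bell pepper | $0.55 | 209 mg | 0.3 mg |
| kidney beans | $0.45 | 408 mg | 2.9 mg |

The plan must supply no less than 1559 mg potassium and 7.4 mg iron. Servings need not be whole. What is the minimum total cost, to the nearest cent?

$1.72

An LP optimum is at a vertex; with two nutrient constraints at most two foods are used. Check each candidate.
whole-barley bread only: max(1559/90, 7.4/1.5) = 17.32 servings → $7.79.
kale only: max(1559/301, 7.4/1.6) = 5.179 servings → $6.22.
bell pepper only: max(1559/209, 7.4/0.3) = 24.67 servings → $13.57.
kidney beans only: max(1559/408, 7.4/2.9) = 3.821 servings → $1.72.
whole-barley bread + kale: the both-tight solution has a negative serving — not a feasible corner.
whole-barley bread + bell pepper with both tight: 3.766 servings and 5.838 servings → $4.91.
whole-barley bread + kidney beans with both targets exact would need a negative amount; discard.
kale + bell pepper with both tight: 4.42 servings and 1.094 servings → $5.91.
kale + kidney beans: the both-tight solution has a negative serving — not a feasible corner.
bell pepper + kidney beans with both tight: 3.105 servings and 2.231 servings → $2.71.
So the least-cost plan costs $1.72.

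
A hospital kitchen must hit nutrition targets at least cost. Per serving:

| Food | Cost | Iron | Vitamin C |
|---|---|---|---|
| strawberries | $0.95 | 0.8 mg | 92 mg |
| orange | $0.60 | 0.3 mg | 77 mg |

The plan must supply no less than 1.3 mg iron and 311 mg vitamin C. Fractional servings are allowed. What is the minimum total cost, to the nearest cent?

At the optimum either one food covers both requirements or two foods hit both targets exactly; no other combination can be cheaper.
strawberries only: max(1.3/0.8, 311/92) = 3.38 servings → $3.21.
orange only: max(1.3/0.3, 311/77) = 4.333 servings → $2.60.
strawberries + orange with both tight: 0.2 servings and 3.8 servings → $2.47.
The minimum over all feasible corners is $2.47.

$2.47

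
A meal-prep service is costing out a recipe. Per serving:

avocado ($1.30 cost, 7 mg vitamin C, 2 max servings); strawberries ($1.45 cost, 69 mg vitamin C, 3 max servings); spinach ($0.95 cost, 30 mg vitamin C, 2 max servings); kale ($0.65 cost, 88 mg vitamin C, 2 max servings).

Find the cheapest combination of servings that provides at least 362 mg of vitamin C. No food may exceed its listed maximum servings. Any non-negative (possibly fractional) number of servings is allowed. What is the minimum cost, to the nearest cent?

$5.21

Cost per mg of vitamin C: kale $0.0074, strawberries $0.0210, spinach $0.0317, avocado $0.1857.
Take 2 servings of kale: +176.0 mg vitamin C for $1.30 (total $1.30, still need 186.0 mg).
Take 2.696 servings of strawberries: +186.0 mg vitamin C for $3.91 (total $5.21, still need 0.0 mg).
Greedy by cheapest-per-mg is optimal for a single linear constraint, so the minimum cost is $5.21.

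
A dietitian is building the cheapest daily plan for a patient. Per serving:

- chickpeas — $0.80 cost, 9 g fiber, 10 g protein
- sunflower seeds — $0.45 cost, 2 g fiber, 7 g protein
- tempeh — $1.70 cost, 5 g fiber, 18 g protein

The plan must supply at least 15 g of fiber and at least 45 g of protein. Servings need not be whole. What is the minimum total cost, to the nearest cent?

$2.95

With two linear requirements the optimum uses one or two foods; enumerate the corners.
chickpeas only: max(15/9, 45/10) = 4.5 servings → $3.60.
sunflower seeds only: max(15/2, 45/7) = 7.5 servings → $3.38.
tempeh only: max(15/5, 45/18) = 3 servings → $5.10.
chickpeas + sunflower seeds with both tight: 0.3488 servings and 5.93 servings → $2.95.
chickpeas + tempeh with both tight: 0.4018 servings and 2.277 servings → $4.19.
sunflower seeds + tempeh with both targets exact would need a negative amount; discard.
Cheapest feasible corner: $2.95.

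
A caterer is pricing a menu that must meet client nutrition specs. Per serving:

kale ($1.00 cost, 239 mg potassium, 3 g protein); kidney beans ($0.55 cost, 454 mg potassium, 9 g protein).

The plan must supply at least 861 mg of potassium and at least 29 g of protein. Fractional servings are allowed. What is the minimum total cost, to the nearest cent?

$1.77

A basic optimal solution has at most two foods positive. Try each food alone and each pair with both targets met exactly.
kale only: max(861/239, 29/3) = 9.667 servings → $9.67.
kidney beans only: max(861/454, 29/9) = 3.222 servings → $1.77.
kale + kidney beans: the both-tight solution has a negative serving — not a feasible corner.
So the least-cost plan costs $1.77.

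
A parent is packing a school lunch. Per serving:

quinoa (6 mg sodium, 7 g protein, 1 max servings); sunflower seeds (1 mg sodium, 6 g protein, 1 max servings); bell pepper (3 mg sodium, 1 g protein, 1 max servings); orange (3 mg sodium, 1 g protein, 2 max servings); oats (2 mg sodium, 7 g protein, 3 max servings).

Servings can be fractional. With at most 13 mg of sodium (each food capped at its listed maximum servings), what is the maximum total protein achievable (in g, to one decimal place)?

Protein per mg sodium: sunflower seeds 6, oats 3.5, quinoa 1.167, bell pepper 0.3333, orange 0.3333.
Take 1 serving of sunflower seeds: uses 1 mg sodium, +6.0 g protein (running total 6.0 g).
Take 3 servings of oats: uses 6 mg sodium, +21.0 g protein (running total 27.0 g).
Take 1 serving of quinoa: uses 6 mg sodium, +7.0 g protein (running total 34.0 g).
Greedy by best ratio exhausts the sodium allowance optimally: 34.0 g.

34.0 g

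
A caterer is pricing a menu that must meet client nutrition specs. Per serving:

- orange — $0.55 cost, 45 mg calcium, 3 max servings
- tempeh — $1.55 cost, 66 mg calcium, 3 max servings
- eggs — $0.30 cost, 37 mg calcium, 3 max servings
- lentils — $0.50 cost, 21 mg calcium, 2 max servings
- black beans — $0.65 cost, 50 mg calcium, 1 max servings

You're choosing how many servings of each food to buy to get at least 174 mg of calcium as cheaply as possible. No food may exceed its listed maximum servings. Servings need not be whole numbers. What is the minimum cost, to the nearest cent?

$1.67

Cost per mg of calcium: eggs $0.0081, orange $0.0122, black beans $0.0130, tempeh $0.0235, lentils $0.0238.
Take 3 servings of eggs: +111.0 mg calcium for $0.90 (total $0.90, still need 63.0 mg).
Take 1.4 servings of orange: +63.0 mg calcium for $0.77 (total $1.67, still need 0.0 mg).
Greedy by cheapest-per-mg is optimal for a single linear constraint, so the minimum cost is $1.67.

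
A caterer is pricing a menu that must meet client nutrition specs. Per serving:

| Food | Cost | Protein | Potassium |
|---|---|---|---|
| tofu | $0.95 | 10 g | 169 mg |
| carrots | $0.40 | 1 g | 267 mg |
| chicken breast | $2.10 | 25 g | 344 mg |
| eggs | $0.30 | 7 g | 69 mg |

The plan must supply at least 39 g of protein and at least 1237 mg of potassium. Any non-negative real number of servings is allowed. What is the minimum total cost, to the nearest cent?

Compare the cost at each extreme point of the feasible region.
tofu only: max(39/10, 1237/169) = 7.32 servings → $6.95.
carrots only: max(39/1, 1237/267) = 39 servings → $15.60.
chicken breast only: max(39/25, 1237/344) = 3.596 servings → $7.55.
eggs only: max(39/7, 1237/69) = 17.93 servings → $5.38.
tofu + carrots with both tight: 3.669 servings and 2.311 servings → $4.41.
tofu + chicken breast with both targets exact would need a negative amount; discard.
tofu + eggs: intersection lies outside the first quadrant.
carrots + chicken breast with both tight: 2.766 servings and 1.449 servings → $4.15.
carrots + eggs with both tight: 3.316 servings and 5.098 servings → $2.86.
chicken breast + eggs: the both-tight solution has a negative serving — not a feasible corner.
So the least-cost plan costs $2.86.

$2.86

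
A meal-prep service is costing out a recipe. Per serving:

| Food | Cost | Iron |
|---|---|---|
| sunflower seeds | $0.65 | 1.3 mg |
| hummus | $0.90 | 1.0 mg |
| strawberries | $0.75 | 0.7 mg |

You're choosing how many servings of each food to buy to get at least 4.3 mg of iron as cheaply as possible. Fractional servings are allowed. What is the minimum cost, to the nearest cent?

$2.15

Cost per mg of iron: sunflower seeds $0.5000, hummus $0.9000, strawberries $1.0714.
With no serving limits, use only sunflower seeds: 4.3 mg / 1.3 mg = 3.308 servings × $0.65 = $2.15.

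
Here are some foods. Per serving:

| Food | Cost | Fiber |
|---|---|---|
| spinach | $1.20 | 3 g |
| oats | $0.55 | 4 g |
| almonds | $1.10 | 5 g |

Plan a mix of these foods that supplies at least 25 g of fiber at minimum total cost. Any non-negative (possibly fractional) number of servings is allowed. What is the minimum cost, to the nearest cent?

$3.44

Cost per g of fiber: oats $0.1375, almonds $0.2200, spinach $0.4000.
With no serving limits, use only oats: 25 g / 4 g = 6.25 servings × $0.55 = $3.44.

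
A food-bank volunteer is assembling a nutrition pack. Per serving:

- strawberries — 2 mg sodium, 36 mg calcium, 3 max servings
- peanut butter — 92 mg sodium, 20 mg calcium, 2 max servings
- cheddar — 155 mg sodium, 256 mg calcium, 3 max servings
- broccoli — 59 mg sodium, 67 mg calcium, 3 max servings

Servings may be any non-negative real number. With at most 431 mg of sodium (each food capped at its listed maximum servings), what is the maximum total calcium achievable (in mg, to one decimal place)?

809.9 mg

Calcium per mg sodium: strawberries 18, cheddar 1.652, broccoli 1.136, peanut butter 0.2174.
Take 3 servings of strawberries: uses 6 mg sodium, +108.0 mg calcium (running total 108.0 mg).
Take 2.742 servings of cheddar: uses 425 mg sodium, +701.9 mg calcium (running total 809.9 mg).
Greedy by best ratio exhausts the sodium allowance optimally: 809.9 mg.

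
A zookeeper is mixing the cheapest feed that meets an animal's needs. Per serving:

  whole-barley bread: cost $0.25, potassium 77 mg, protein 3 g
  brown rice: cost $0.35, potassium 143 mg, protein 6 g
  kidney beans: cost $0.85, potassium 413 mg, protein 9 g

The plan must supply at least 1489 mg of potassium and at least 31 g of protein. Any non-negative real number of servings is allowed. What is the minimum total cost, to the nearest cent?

$3.06

Check every corner: each single food scaled to meet both minima, and each pair solved so both constraints bind.
whole-barley bread only: max(1489/77, 31/3) = 19.34 servings → $4.83.
brown rice only: max(1489/143, 31/6) = 10.41 servings → $3.64.
kidney beans only: max(1489/413, 31/9) = 3.605 servings → $3.06.
whole-barley bread + brown rice: the both-tight solution has a negative serving — not a feasible corner.
whole-barley bread + kidney beans: intersection lies outside the first quadrant.
brown rice + kidney beans with both targets exact would need a negative amount; discard.
So the least-cost plan costs $3.06.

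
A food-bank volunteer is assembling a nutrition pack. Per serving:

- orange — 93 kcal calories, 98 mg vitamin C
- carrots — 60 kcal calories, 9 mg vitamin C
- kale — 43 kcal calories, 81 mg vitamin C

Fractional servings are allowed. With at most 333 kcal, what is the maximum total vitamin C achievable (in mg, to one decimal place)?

627.3 mg

Vitamin C per kcal: kale 1.884, orange 1.054, carrots 0.15.
With no serving limits, spend the whole calories allowance on kale: 333 kcal / 43 kcal × 81 mg = 627.3 mg.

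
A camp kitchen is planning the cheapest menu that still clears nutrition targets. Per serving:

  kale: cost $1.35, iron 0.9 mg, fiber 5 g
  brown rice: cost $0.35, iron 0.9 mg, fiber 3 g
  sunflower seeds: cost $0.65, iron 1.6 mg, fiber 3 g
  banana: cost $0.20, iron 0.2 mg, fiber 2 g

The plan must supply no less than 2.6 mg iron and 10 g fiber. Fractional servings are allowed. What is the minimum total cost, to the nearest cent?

$1.13

Check every corner: each single food scaled to meet both minima, and each pair solved so both constraints bind.
kale only: max(2.6/0.9, 10/5) = 2.889 servings → $3.90.
brown rice only: max(2.6/0.9, 10/3) = 3.333 servings → $1.17.
sunflower seeds only: max(2.6/1.6, 10/3) = 3.333 servings → $2.17.
banana only: max(2.6/0.2, 10/2) = 13 servings → $2.60.
kale + brown rice with both tight: 0.6667 servings and 2.222 servings → $1.68.
kale + sunflower seeds with both tight: 1.547 servings and 0.7547 servings → $2.58.
kale + banana: intersection lies outside the first quadrant.
brown rice + sunflower seeds with both targets exact would need a negative amount; discard.
brown rice + banana with both tight: 2.667 servings and 1 serving → $1.13.
sunflower seeds + banana with both tight: 1.231 servings and 3.154 servings → $1.43.
So the least-cost plan costs $1.13.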